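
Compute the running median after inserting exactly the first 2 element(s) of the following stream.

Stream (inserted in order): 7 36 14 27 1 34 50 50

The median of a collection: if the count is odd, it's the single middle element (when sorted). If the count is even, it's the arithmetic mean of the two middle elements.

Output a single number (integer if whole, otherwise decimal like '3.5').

Step 1: insert 7 -> lo=[7] (size 1, max 7) hi=[] (size 0) -> median=7
Step 2: insert 36 -> lo=[7] (size 1, max 7) hi=[36] (size 1, min 36) -> median=21.5

Answer: 21.5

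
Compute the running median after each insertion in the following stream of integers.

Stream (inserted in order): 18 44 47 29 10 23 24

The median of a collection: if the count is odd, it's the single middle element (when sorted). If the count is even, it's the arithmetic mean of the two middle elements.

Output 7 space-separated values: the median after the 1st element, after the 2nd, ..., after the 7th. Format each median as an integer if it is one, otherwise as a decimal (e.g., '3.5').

Step 1: insert 18 -> lo=[18] (size 1, max 18) hi=[] (size 0) -> median=18
Step 2: insert 44 -> lo=[18] (size 1, max 18) hi=[44] (size 1, min 44) -> median=31
Step 3: insert 47 -> lo=[18, 44] (size 2, max 44) hi=[47] (size 1, min 47) -> median=44
Step 4: insert 29 -> lo=[18, 29] (size 2, max 29) hi=[44, 47] (size 2, min 44) -> median=36.5
Step 5: insert 10 -> lo=[10, 18, 29] (size 3, max 29) hi=[44, 47] (size 2, min 44) -> median=29
Step 6: insert 23 -> lo=[10, 18, 23] (size 3, max 23) hi=[29, 44, 47] (size 3, min 29) -> median=26
Step 7: insert 24 -> lo=[10, 18, 23, 24] (size 4, max 24) hi=[29, 44, 47] (size 3, min 29) -> median=24

Answer: 18 31 44 36.5 29 26 24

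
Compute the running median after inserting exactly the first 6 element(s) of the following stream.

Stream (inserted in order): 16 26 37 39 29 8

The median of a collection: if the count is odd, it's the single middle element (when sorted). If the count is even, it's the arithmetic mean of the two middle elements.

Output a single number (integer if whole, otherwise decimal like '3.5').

Answer: 27.5

Derivation:
Step 1: insert 16 -> lo=[16] (size 1, max 16) hi=[] (size 0) -> median=16
Step 2: insert 26 -> lo=[16] (size 1, max 16) hi=[26] (size 1, min 26) -> median=21
Step 3: insert 37 -> lo=[16, 26] (size 2, max 26) hi=[37] (size 1, min 37) -> median=26
Step 4: insert 39 -> lo=[16, 26] (size 2, max 26) hi=[37, 39] (size 2, min 37) -> median=31.5
Step 5: insert 29 -> lo=[16, 26, 29] (size 3, max 29) hi=[37, 39] (size 2, min 37) -> median=29
Step 6: insert 8 -> lo=[8, 16, 26] (size 3, max 26) hi=[29, 37, 39] (size 3, min 29) -> median=27.5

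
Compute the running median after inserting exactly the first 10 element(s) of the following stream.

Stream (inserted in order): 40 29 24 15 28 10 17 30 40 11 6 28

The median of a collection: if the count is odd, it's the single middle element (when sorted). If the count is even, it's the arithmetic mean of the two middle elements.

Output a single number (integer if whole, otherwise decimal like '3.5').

Step 1: insert 40 -> lo=[40] (size 1, max 40) hi=[] (size 0) -> median=40
Step 2: insert 29 -> lo=[29] (size 1, max 29) hi=[40] (size 1, min 40) -> median=34.5
Step 3: insert 24 -> lo=[24, 29] (size 2, max 29) hi=[40] (size 1, min 40) -> median=29
Step 4: insert 15 -> lo=[15, 24] (size 2, max 24) hi=[29, 40] (size 2, min 29) -> median=26.5
Step 5: insert 28 -> lo=[15, 24, 28] (size 3, max 28) hi=[29, 40] (size 2, min 29) -> median=28
Step 6: insert 10 -> lo=[10, 15, 24] (size 3, max 24) hi=[28, 29, 40] (size 3, min 28) -> median=26
Step 7: insert 17 -> lo=[10, 15, 17, 24] (size 4, max 24) hi=[28, 29, 40] (size 3, min 28) -> median=24
Step 8: insert 30 -> lo=[10, 15, 17, 24] (size 4, max 24) hi=[28, 29, 30, 40] (size 4, min 28) -> median=26
Step 9: insert 40 -> lo=[10, 15, 17, 24, 28] (size 5, max 28) hi=[29, 30, 40, 40] (size 4, min 29) -> median=28
Step 10: insert 11 -> lo=[10, 11, 15, 17, 24] (size 5, max 24) hi=[28, 29, 30, 40, 40] (size 5, min 28) -> median=26

Answer: 26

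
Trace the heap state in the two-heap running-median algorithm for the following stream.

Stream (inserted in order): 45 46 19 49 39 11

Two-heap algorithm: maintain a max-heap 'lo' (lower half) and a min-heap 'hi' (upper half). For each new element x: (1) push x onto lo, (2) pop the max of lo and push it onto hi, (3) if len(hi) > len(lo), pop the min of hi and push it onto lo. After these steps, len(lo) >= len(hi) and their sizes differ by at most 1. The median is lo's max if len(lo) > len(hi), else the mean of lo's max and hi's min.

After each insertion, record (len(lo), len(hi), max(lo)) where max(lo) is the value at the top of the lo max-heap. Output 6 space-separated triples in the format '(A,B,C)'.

Step 1: insert 45 -> lo=[45] hi=[] -> (len(lo)=1, len(hi)=0, max(lo)=45)
Step 2: insert 46 -> lo=[45] hi=[46] -> (len(lo)=1, len(hi)=1, max(lo)=45)
Step 3: insert 19 -> lo=[19, 45] hi=[46] -> (len(lo)=2, len(hi)=1, max(lo)=45)
Step 4: insert 49 -> lo=[19, 45] hi=[46, 49] -> (len(lo)=2, len(hi)=2, max(lo)=45)
Step 5: insert 39 -> lo=[19, 39, 45] hi=[46, 49] -> (len(lo)=3, len(hi)=2, max(lo)=45)
Step 6: insert 11 -> lo=[11, 19, 39] hi=[45, 46, 49] -> (len(lo)=3, len(hi)=3, max(lo)=39)

Answer: (1,0,45) (1,1,45) (2,1,45) (2,2,45) (3,2,45) (3,3,39)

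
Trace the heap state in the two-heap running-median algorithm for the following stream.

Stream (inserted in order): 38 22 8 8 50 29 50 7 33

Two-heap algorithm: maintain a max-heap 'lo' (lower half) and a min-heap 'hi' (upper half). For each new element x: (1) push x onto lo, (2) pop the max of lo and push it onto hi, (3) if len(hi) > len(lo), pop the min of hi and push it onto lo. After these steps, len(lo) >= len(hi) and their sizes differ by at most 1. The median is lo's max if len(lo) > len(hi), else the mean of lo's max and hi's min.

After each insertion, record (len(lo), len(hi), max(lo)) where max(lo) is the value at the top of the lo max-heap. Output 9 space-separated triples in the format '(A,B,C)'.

Step 1: insert 38 -> lo=[38] hi=[] -> (len(lo)=1, len(hi)=0, max(lo)=38)
Step 2: insert 22 -> lo=[22] hi=[38] -> (len(lo)=1, len(hi)=1, max(lo)=22)
Step 3: insert 8 -> lo=[8, 22] hi=[38] -> (len(lo)=2, len(hi)=1, max(lo)=22)
Step 4: insert 8 -> lo=[8, 8] hi=[22, 38] -> (len(lo)=2, len(hi)=2, max(lo)=8)
Step 5: insert 50 -> lo=[8, 8, 22] hi=[38, 50] -> (len(lo)=3, len(hi)=2, max(lo)=22)
Step 6: insert 29 -> lo=[8, 8, 22] hi=[29, 38, 50] -> (len(lo)=3, len(hi)=3, max(lo)=22)
Step 7: insert 50 -> lo=[8, 8, 22, 29] hi=[38, 50, 50] -> (len(lo)=4, len(hi)=3, max(lo)=29)
Step 8: insert 7 -> lo=[7, 8, 8, 22] hi=[29, 38, 50, 50] -> (len(lo)=4, len(hi)=4, max(lo)=22)
Step 9: insert 33 -> lo=[7, 8, 8, 22, 29] hi=[33, 38, 50, 50] -> (len(lo)=5, len(hi)=4, max(lo)=29)

Answer: (1,0,38) (1,1,22) (2,1,22) (2,2,8) (3,2,22) (3,3,22) (4,3,29) (4,4,22) (5,4,29)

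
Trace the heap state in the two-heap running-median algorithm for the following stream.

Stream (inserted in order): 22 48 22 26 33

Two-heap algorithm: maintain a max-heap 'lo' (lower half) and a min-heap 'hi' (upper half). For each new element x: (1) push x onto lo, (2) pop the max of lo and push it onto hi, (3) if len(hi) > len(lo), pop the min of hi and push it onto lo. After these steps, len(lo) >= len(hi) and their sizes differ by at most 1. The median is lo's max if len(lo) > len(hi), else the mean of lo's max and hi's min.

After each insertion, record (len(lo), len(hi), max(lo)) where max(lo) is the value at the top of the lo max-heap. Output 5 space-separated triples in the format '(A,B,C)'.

Step 1: insert 22 -> lo=[22] hi=[] -> (len(lo)=1, len(hi)=0, max(lo)=22)
Step 2: insert 48 -> lo=[22] hi=[48] -> (len(lo)=1, len(hi)=1, max(lo)=22)
Step 3: insert 22 -> lo=[22, 22] hi=[48] -> (len(lo)=2, len(hi)=1, max(lo)=22)
Step 4: insert 26 -> lo=[22, 22] hi=[26, 48] -> (len(lo)=2, len(hi)=2, max(lo)=22)
Step 5: insert 33 -> lo=[22, 22, 26] hi=[33, 48] -> (len(lo)=3, len(hi)=2, max(lo)=26)

Answer: (1,0,22) (1,1,22) (2,1,22) (2,2,22) (3,2,26)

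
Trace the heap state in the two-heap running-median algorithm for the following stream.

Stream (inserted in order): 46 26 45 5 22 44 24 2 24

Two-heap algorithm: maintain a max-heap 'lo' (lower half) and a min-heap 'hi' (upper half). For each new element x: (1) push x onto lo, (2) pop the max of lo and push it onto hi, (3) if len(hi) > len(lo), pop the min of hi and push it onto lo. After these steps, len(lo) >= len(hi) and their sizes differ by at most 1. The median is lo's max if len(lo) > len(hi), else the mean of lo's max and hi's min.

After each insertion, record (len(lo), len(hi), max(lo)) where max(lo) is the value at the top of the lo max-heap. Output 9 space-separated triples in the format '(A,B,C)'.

Answer: (1,0,46) (1,1,26) (2,1,45) (2,2,26) (3,2,26) (3,3,26) (4,3,26) (4,4,24) (5,4,24)

Derivation:
Step 1: insert 46 -> lo=[46] hi=[] -> (len(lo)=1, len(hi)=0, max(lo)=46)
Step 2: insert 26 -> lo=[26] hi=[46] -> (len(lo)=1, len(hi)=1, max(lo)=26)
Step 3: insert 45 -> lo=[26, 45] hi=[46] -> (len(lo)=2, len(hi)=1, max(lo)=45)
Step 4: insert 5 -> lo=[5, 26] hi=[45, 46] -> (len(lo)=2, len(hi)=2, max(lo)=26)
Step 5: insert 22 -> lo=[5, 22, 26] hi=[45, 46] -> (len(lo)=3, len(hi)=2, max(lo)=26)
Step 6: insert 44 -> lo=[5, 22, 26] hi=[44, 45, 46] -> (len(lo)=3, len(hi)=3, max(lo)=26)
Step 7: insert 24 -> lo=[5, 22, 24, 26] hi=[44, 45, 46] -> (len(lo)=4, len(hi)=3, max(lo)=26)
Step 8: insert 2 -> lo=[2, 5, 22, 24] hi=[26, 44, 45, 46] -> (len(lo)=4, len(hi)=4, max(lo)=24)
Step 9: insert 24 -> lo=[2, 5, 22, 24, 24] hi=[26, 44, 45, 46] -> (len(lo)=5, len(hi)=4, max(lo)=24)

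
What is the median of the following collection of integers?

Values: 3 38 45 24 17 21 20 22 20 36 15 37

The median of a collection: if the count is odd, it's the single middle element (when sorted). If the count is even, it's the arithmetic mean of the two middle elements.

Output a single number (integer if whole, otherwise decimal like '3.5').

Step 1: insert 3 -> lo=[3] (size 1, max 3) hi=[] (size 0) -> median=3
Step 2: insert 38 -> lo=[3] (size 1, max 3) hi=[38] (size 1, min 38) -> median=20.5
Step 3: insert 45 -> lo=[3, 38] (size 2, max 38) hi=[45] (size 1, min 45) -> median=38
Step 4: insert 24 -> lo=[3, 24] (size 2, max 24) hi=[38, 45] (size 2, min 38) -> median=31
Step 5: insert 17 -> lo=[3, 17, 24] (size 3, max 24) hi=[38, 45] (size 2, min 38) -> median=24
Step 6: insert 21 -> lo=[3, 17, 21] (size 3, max 21) hi=[24, 38, 45] (size 3, min 24) -> median=22.5
Step 7: insert 20 -> lo=[3, 17, 20, 21] (size 4, max 21) hi=[24, 38, 45] (size 3, min 24) -> median=21
Step 8: insert 22 -> lo=[3, 17, 20, 21] (size 4, max 21) hi=[22, 24, 38, 45] (size 4, min 22) -> median=21.5
Step 9: insert 20 -> lo=[3, 17, 20, 20, 21] (size 5, max 21) hi=[22, 24, 38, 45] (size 4, min 22) -> median=21
Step 10: insert 36 -> lo=[3, 17, 20, 20, 21] (size 5, max 21) hi=[22, 24, 36, 38, 45] (size 5, min 22) -> median=21.5
Step 11: insert 15 -> lo=[3, 15, 17, 20, 20, 21] (size 6, max 21) hi=[22, 24, 36, 38, 45] (size 5, min 22) -> median=21
Step 12: insert 37 -> lo=[3, 15, 17, 20, 20, 21] (size 6, max 21) hi=[22, 24, 36, 37, 38, 45] (size 6, min 22) -> median=21.5

Answer: 21.5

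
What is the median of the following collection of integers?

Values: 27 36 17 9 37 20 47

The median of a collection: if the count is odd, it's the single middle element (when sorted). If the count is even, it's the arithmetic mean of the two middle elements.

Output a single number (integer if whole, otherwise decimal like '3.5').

Answer: 27

Derivation:
Step 1: insert 27 -> lo=[27] (size 1, max 27) hi=[] (size 0) -> median=27
Step 2: insert 36 -> lo=[27] (size 1, max 27) hi=[36] (size 1, min 36) -> median=31.5
Step 3: insert 17 -> lo=[17, 27] (size 2, max 27) hi=[36] (size 1, min 36) -> median=27
Step 4: insert 9 -> lo=[9, 17] (size 2, max 17) hi=[27, 36] (size 2, min 27) -> median=22
Step 5: insert 37 -> lo=[9, 17, 27] (size 3, max 27) hi=[36, 37] (size 2, min 36) -> median=27
Step 6: insert 20 -> lo=[9, 17, 20] (size 3, max 20) hi=[27, 36, 37] (size 3, min 27) -> median=23.5
Step 7: insert 47 -> lo=[9, 17, 20, 27] (size 4, max 27) hi=[36, 37, 47] (size 3, min 36) -> median=27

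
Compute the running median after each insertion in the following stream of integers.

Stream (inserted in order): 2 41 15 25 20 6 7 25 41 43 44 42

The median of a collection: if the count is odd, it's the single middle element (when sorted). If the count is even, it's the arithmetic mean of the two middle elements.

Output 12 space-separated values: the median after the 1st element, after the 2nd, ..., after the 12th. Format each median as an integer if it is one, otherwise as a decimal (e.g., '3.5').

Answer: 2 21.5 15 20 20 17.5 15 17.5 20 22.5 25 25

Derivation:
Step 1: insert 2 -> lo=[2] (size 1, max 2) hi=[] (size 0) -> median=2
Step 2: insert 41 -> lo=[2] (size 1, max 2) hi=[41] (size 1, min 41) -> median=21.5
Step 3: insert 15 -> lo=[2, 15] (size 2, max 15) hi=[41] (size 1, min 41) -> median=15
Step 4: insert 25 -> lo=[2, 15] (size 2, max 15) hi=[25, 41] (size 2, min 25) -> median=20
Step 5: insert 20 -> lo=[2, 15, 20] (size 3, max 20) hi=[25, 41] (size 2, min 25) -> median=20
Step 6: insert 6 -> lo=[2, 6, 15] (size 3, max 15) hi=[20, 25, 41] (size 3, min 20) -> median=17.5
Step 7: insert 7 -> lo=[2, 6, 7, 15] (size 4, max 15) hi=[20, 25, 41] (size 3, min 20) -> median=15
Step 8: insert 25 -> lo=[2, 6, 7, 15] (size 4, max 15) hi=[20, 25, 25, 41] (size 4, min 20) -> median=17.5
Step 9: insert 41 -> lo=[2, 6, 7, 15, 20] (size 5, max 20) hi=[25, 25, 41, 41] (size 4, min 25) -> median=20
Step 10: insert 43 -> lo=[2, 6, 7, 15, 20] (size 5, max 20) hi=[25, 25, 41, 41, 43] (size 5, min 25) -> median=22.5
Step 11: insert 44 -> lo=[2, 6, 7, 15, 20, 25] (size 6, max 25) hi=[25, 41, 41, 43, 44] (size 5, min 25) -> median=25
Step 12: insert 42 -> lo=[2, 6, 7, 15, 20, 25] (size 6, max 25) hi=[25, 41, 41, 42, 43, 44] (size 6, min 25) -> median=25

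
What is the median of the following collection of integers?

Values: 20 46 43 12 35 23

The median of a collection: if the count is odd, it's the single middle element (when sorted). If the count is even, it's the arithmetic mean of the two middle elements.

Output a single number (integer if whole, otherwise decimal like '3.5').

Answer: 29

Derivation:
Step 1: insert 20 -> lo=[20] (size 1, max 20) hi=[] (size 0) -> median=20
Step 2: insert 46 -> lo=[20] (size 1, max 20) hi=[46] (size 1, min 46) -> median=33
Step 3: insert 43 -> lo=[20, 43] (size 2, max 43) hi=[46] (size 1, min 46) -> median=43
Step 4: insert 12 -> lo=[12, 20] (size 2, max 20) hi=[43, 46] (size 2, min 43) -> median=31.5
Step 5: insert 35 -> lo=[12, 20, 35] (size 3, max 35) hi=[43, 46] (size 2, min 43) -> median=35
Step 6: insert 23 -> lo=[12, 20, 23] (size 3, max 23) hi=[35, 43, 46] (size 3, min 35) -> median=29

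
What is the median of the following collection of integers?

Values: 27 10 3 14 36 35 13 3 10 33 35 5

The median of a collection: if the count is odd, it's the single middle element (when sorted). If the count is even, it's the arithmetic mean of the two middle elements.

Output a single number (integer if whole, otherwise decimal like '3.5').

Answer: 13.5

Derivation:
Step 1: insert 27 -> lo=[27] (size 1, max 27) hi=[] (size 0) -> median=27
Step 2: insert 10 -> lo=[10] (size 1, max 10) hi=[27] (size 1, min 27) -> median=18.5
Step 3: insert 3 -> lo=[3, 10] (size 2, max 10) hi=[27] (size 1, min 27) -> median=10
Step 4: insert 14 -> lo=[3, 10] (size 2, max 10) hi=[14, 27] (size 2, min 14) -> median=12
Step 5: insert 36 -> lo=[3, 10, 14] (size 3, max 14) hi=[27, 36] (size 2, min 27) -> median=14
Step 6: insert 35 -> lo=[3, 10, 14] (size 3, max 14) hi=[27, 35, 36] (size 3, min 27) -> median=20.5
Step 7: insert 13 -> lo=[3, 10, 13, 14] (size 4, max 14) hi=[27, 35, 36] (size 3, min 27) -> median=14
Step 8: insert 3 -> lo=[3, 3, 10, 13] (size 4, max 13) hi=[14, 27, 35, 36] (size 4, min 14) -> median=13.5
Step 9: insert 10 -> lo=[3, 3, 10, 10, 13] (size 5, max 13) hi=[14, 27, 35, 36] (size 4, min 14) -> median=13
Step 10: insert 33 -> lo=[3, 3, 10, 10, 13] (size 5, max 13) hi=[14, 27, 33, 35, 36] (size 5, min 14) -> median=13.5
Step 11: insert 35 -> lo=[3, 3, 10, 10, 13, 14] (size 6, max 14) hi=[27, 33, 35, 35, 36] (size 5, min 27) -> median=14
Step 12: insert 5 -> lo=[3, 3, 5, 10, 10, 13] (size 6, max 13) hi=[14, 27, 33, 35, 35, 36] (size 6, min 14) -> median=13.5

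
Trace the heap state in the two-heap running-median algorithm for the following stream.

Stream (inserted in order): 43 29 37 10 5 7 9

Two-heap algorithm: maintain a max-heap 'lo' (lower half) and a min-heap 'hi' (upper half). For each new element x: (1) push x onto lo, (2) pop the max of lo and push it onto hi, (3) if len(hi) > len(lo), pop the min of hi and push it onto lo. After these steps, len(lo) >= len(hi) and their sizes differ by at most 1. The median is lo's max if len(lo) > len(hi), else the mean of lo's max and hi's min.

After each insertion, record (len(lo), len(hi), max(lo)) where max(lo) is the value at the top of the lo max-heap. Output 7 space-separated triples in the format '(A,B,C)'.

Answer: (1,0,43) (1,1,29) (2,1,37) (2,2,29) (3,2,29) (3,3,10) (4,3,10)

Derivation:
Step 1: insert 43 -> lo=[43] hi=[] -> (len(lo)=1, len(hi)=0, max(lo)=43)
Step 2: insert 29 -> lo=[29] hi=[43] -> (len(lo)=1, len(hi)=1, max(lo)=29)
Step 3: insert 37 -> lo=[29, 37] hi=[43] -> (len(lo)=2, len(hi)=1, max(lo)=37)
Step 4: insert 10 -> lo=[10, 29] hi=[37, 43] -> (len(lo)=2, len(hi)=2, max(lo)=29)
Step 5: insert 5 -> lo=[5, 10, 29] hi=[37, 43] -> (len(lo)=3, len(hi)=2, max(lo)=29)
Step 6: insert 7 -> lo=[5, 7, 10] hi=[29, 37, 43] -> (len(lo)=3, len(hi)=3, max(lo)=10)
Step 7: insert 9 -> lo=[5, 7, 9, 10] hi=[29, 37, 43] -> (len(lo)=4, len(hi)=3, max(lo)=10)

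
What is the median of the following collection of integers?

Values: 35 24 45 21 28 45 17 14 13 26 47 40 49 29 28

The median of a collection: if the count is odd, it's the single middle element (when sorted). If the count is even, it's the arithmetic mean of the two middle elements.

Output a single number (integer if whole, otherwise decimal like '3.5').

Answer: 28

Derivation:
Step 1: insert 35 -> lo=[35] (size 1, max 35) hi=[] (size 0) -> median=35
Step 2: insert 24 -> lo=[24] (size 1, max 24) hi=[35] (size 1, min 35) -> median=29.5
Step 3: insert 45 -> lo=[24, 35] (size 2, max 35) hi=[45] (size 1, min 45) -> median=35
Step 4: insert 21 -> lo=[21, 24] (size 2, max 24) hi=[35, 45] (size 2, min 35) -> median=29.5
Step 5: insert 28 -> lo=[21, 24, 28] (size 3, max 28) hi=[35, 45] (size 2, min 35) -> median=28
Step 6: insert 45 -> lo=[21, 24, 28] (size 3, max 28) hi=[35, 45, 45] (size 3, min 35) -> median=31.5
Step 7: insert 17 -> lo=[17, 21, 24, 28] (size 4, max 28) hi=[35, 45, 45] (size 3, min 35) -> median=28
Step 8: insert 14 -> lo=[14, 17, 21, 24] (size 4, max 24) hi=[28, 35, 45, 45] (size 4, min 28) -> median=26
Step 9: insert 13 -> lo=[13, 14, 17, 21, 24] (size 5, max 24) hi=[28, 35, 45, 45] (size 4, min 28) -> median=24
Step 10: insert 26 -> lo=[13, 14, 17, 21, 24] (size 5, max 24) hi=[26, 28, 35, 45, 45] (size 5, min 26) -> median=25
Step 11: insert 47 -> lo=[13, 14, 17, 21, 24, 26] (size 6, max 26) hi=[28, 35, 45, 45, 47] (size 5, min 28) -> median=26
Step 12: insert 40 -> lo=[13, 14, 17, 21, 24, 26] (size 6, max 26) hi=[28, 35, 40, 45, 45, 47] (size 6, min 28) -> median=27
Step 13: insert 49 -> lo=[13, 14, 17, 21, 24, 26, 28] (size 7, max 28) hi=[35, 40, 45, 45, 47, 49] (size 6, min 35) -> median=28
Step 14: insert 29 -> lo=[13, 14, 17, 21, 24, 26, 28] (size 7, max 28) hi=[29, 35, 40, 45, 45, 47, 49] (size 7, min 29) -> median=28.5
Step 15: insert 28 -> lo=[13, 14, 17, 21, 24, 26, 28, 28] (size 8, max 28) hi=[29, 35, 40, 45, 45, 47, 49] (size 7, min 29) -> median=28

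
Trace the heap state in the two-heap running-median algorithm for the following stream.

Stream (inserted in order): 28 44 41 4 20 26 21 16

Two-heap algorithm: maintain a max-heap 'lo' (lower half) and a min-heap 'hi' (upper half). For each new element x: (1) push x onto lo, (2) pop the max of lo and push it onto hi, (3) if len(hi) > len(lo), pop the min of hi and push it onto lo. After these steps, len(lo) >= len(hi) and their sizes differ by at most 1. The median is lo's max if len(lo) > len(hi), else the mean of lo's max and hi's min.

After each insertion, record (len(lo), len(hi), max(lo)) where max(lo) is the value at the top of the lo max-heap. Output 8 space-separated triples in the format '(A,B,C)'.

Answer: (1,0,28) (1,1,28) (2,1,41) (2,2,28) (3,2,28) (3,3,26) (4,3,26) (4,4,21)

Derivation:
Step 1: insert 28 -> lo=[28] hi=[] -> (len(lo)=1, len(hi)=0, max(lo)=28)
Step 2: insert 44 -> lo=[28] hi=[44] -> (len(lo)=1, len(hi)=1, max(lo)=28)
Step 3: insert 41 -> lo=[28, 41] hi=[44] -> (len(lo)=2, len(hi)=1, max(lo)=41)
Step 4: insert 4 -> lo=[4, 28] hi=[41, 44] -> (len(lo)=2, len(hi)=2, max(lo)=28)
Step 5: insert 20 -> lo=[4, 20, 28] hi=[41, 44] -> (len(lo)=3, len(hi)=2, max(lo)=28)
Step 6: insert 26 -> lo=[4, 20, 26] hi=[28, 41, 44] -> (len(lo)=3, len(hi)=3, max(lo)=26)
Step 7: insert 21 -> lo=[4, 20, 21, 26] hi=[28, 41, 44] -> (len(lo)=4, len(hi)=3, max(lo)=26)
Step 8: insert 16 -> lo=[4, 16, 20, 21] hi=[26, 28, 41, 44] -> (len(lo)=4, len(hi)=4, max(lo)=21)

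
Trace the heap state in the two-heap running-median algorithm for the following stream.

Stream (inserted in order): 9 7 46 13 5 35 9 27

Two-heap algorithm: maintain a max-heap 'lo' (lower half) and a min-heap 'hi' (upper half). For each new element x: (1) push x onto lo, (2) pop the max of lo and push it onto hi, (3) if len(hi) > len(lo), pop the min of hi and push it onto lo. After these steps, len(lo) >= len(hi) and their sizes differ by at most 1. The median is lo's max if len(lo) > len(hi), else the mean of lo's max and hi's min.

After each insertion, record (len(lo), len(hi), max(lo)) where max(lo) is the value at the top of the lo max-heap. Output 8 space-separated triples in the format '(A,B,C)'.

Answer: (1,0,9) (1,1,7) (2,1,9) (2,2,9) (3,2,9) (3,3,9) (4,3,9) (4,4,9)

Derivation:
Step 1: insert 9 -> lo=[9] hi=[] -> (len(lo)=1, len(hi)=0, max(lo)=9)
Step 2: insert 7 -> lo=[7] hi=[9] -> (len(lo)=1, len(hi)=1, max(lo)=7)
Step 3: insert 46 -> lo=[7, 9] hi=[46] -> (len(lo)=2, len(hi)=1, max(lo)=9)
Step 4: insert 13 -> lo=[7, 9] hi=[13, 46] -> (len(lo)=2, len(hi)=2, max(lo)=9)
Step 5: insert 5 -> lo=[5, 7, 9] hi=[13, 46] -> (len(lo)=3, len(hi)=2, max(lo)=9)
Step 6: insert 35 -> lo=[5, 7, 9] hi=[13, 35, 46] -> (len(lo)=3, len(hi)=3, max(lo)=9)
Step 7: insert 9 -> lo=[5, 7, 9, 9] hi=[13, 35, 46] -> (len(lo)=4, len(hi)=3, max(lo)=9)
Step 8: insert 27 -> lo=[5, 7, 9, 9] hi=[13, 27, 35, 46] -> (len(lo)=4, len(hi)=4, max(lo)=9)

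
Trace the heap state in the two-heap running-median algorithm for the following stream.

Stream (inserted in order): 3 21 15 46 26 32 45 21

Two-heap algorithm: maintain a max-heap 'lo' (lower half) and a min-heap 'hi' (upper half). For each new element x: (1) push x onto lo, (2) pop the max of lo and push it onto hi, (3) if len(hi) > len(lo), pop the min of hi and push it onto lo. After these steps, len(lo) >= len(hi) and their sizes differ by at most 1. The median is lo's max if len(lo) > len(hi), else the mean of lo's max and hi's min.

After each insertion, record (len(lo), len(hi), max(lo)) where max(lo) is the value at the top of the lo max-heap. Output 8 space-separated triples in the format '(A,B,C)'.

Step 1: insert 3 -> lo=[3] hi=[] -> (len(lo)=1, len(hi)=0, max(lo)=3)
Step 2: insert 21 -> lo=[3] hi=[21] -> (len(lo)=1, len(hi)=1, max(lo)=3)
Step 3: insert 15 -> lo=[3, 15] hi=[21] -> (len(lo)=2, len(hi)=1, max(lo)=15)
Step 4: insert 46 -> lo=[3, 15] hi=[21, 46] -> (len(lo)=2, len(hi)=2, max(lo)=15)
Step 5: insert 26 -> lo=[3, 15, 21] hi=[26, 46] -> (len(lo)=3, len(hi)=2, max(lo)=21)
Step 6: insert 32 -> lo=[3, 15, 21] hi=[26, 32, 46] -> (len(lo)=3, len(hi)=3, max(lo)=21)
Step 7: insert 45 -> lo=[3, 15, 21, 26] hi=[32, 45, 46] -> (len(lo)=4, len(hi)=3, max(lo)=26)
Step 8: insert 21 -> lo=[3, 15, 21, 21] hi=[26, 32, 45, 46] -> (len(lo)=4, len(hi)=4, max(lo)=21)

Answer: (1,0,3) (1,1,3) (2,1,15) (2,2,15) (3,2,21) (3,3,21) (4,3,26) (4,4,21)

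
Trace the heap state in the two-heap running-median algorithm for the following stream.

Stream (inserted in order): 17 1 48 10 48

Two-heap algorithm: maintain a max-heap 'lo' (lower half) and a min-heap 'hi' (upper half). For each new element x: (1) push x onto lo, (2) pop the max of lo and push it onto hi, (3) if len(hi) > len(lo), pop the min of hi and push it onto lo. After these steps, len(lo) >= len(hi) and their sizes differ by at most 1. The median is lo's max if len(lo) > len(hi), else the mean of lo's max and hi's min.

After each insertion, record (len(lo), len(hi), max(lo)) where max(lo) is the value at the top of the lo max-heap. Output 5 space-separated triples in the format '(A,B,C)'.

Answer: (1,0,17) (1,1,1) (2,1,17) (2,2,10) (3,2,17)

Derivation:
Step 1: insert 17 -> lo=[17] hi=[] -> (len(lo)=1, len(hi)=0, max(lo)=17)
Step 2: insert 1 -> lo=[1] hi=[17] -> (len(lo)=1, len(hi)=1, max(lo)=1)
Step 3: insert 48 -> lo=[1, 17] hi=[48] -> (len(lo)=2, len(hi)=1, max(lo)=17)
Step 4: insert 10 -> lo=[1, 10] hi=[17, 48] -> (len(lo)=2, len(hi)=2, max(lo)=10)
Step 5: insert 48 -> lo=[1, 10, 17] hi=[48, 48] -> (len(lo)=3, len(hi)=2, max(lo)=17)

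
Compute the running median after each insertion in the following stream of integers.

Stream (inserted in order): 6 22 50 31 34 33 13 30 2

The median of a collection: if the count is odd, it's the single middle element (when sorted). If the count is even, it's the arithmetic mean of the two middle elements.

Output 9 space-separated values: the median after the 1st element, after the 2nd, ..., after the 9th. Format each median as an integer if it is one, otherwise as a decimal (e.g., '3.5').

Step 1: insert 6 -> lo=[6] (size 1, max 6) hi=[] (size 0) -> median=6
Step 2: insert 22 -> lo=[6] (size 1, max 6) hi=[22] (size 1, min 22) -> median=14
Step 3: insert 50 -> lo=[6, 22] (size 2, max 22) hi=[50] (size 1, min 50) -> median=22
Step 4: insert 31 -> lo=[6, 22] (size 2, max 22) hi=[31, 50] (size 2, min 31) -> median=26.5
Step 5: insert 34 -> lo=[6, 22, 31] (size 3, max 31) hi=[34, 50] (size 2, min 34) -> median=31
Step 6: insert 33 -> lo=[6, 22, 31] (size 3, max 31) hi=[33, 34, 50] (size 3, min 33) -> median=32
Step 7: insert 13 -> lo=[6, 13, 22, 31] (size 4, max 31) hi=[33, 34, 50] (size 3, min 33) -> median=31
Step 8: insert 30 -> lo=[6, 13, 22, 30] (size 4, max 30) hi=[31, 33, 34, 50] (size 4, min 31) -> median=30.5
Step 9: insert 2 -> lo=[2, 6, 13, 22, 30] (size 5, max 30) hi=[31, 33, 34, 50] (size 4, min 31) -> median=30

Answer: 6 14 22 26.5 31 32 31 30.5 30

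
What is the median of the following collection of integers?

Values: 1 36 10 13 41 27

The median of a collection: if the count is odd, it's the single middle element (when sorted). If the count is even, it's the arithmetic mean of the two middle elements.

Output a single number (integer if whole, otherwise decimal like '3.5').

Step 1: insert 1 -> lo=[1] (size 1, max 1) hi=[] (size 0) -> median=1
Step 2: insert 36 -> lo=[1] (size 1, max 1) hi=[36] (size 1, min 36) -> median=18.5
Step 3: insert 10 -> lo=[1, 10] (size 2, max 10) hi=[36] (size 1, min 36) -> median=10
Step 4: insert 13 -> lo=[1, 10] (size 2, max 10) hi=[13, 36] (size 2, min 13) -> median=11.5
Step 5: insert 41 -> lo=[1, 10, 13] (size 3, max 13) hi=[36, 41] (size 2, min 36) -> median=13
Step 6: insert 27 -> lo=[1, 10, 13] (size 3, max 13) hi=[27, 36, 41] (size 3, min 27) -> median=20

Answer: 20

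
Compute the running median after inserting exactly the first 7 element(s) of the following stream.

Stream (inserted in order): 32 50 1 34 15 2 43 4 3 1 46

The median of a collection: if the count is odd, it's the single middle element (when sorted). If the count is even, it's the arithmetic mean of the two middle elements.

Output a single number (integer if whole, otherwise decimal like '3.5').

Answer: 32

Derivation:
Step 1: insert 32 -> lo=[32] (size 1, max 32) hi=[] (size 0) -> median=32
Step 2: insert 50 -> lo=[32] (size 1, max 32) hi=[50] (size 1, min 50) -> median=41
Step 3: insert 1 -> lo=[1, 32] (size 2, max 32) hi=[50] (size 1, min 50) -> median=32
Step 4: insert 34 -> lo=[1, 32] (size 2, max 32) hi=[34, 50] (size 2, min 34) -> median=33
Step 5: insert 15 -> lo=[1, 15, 32] (size 3, max 32) hi=[34, 50] (size 2, min 34) -> median=32
Step 6: insert 2 -> lo=[1, 2, 15] (size 3, max 15) hi=[32, 34, 50] (size 3, min 32) -> median=23.5
Step 7: insert 43 -> lo=[1, 2, 15, 32] (size 4, max 32) hi=[34, 43, 50] (size 3, min 34) -> median=32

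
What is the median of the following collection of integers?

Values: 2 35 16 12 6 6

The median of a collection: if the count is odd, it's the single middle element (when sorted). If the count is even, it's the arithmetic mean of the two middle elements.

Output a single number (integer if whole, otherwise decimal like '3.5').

Answer: 9

Derivation:
Step 1: insert 2 -> lo=[2] (size 1, max 2) hi=[] (size 0) -> median=2
Step 2: insert 35 -> lo=[2] (size 1, max 2) hi=[35] (size 1, min 35) -> median=18.5
Step 3: insert 16 -> lo=[2, 16] (size 2, max 16) hi=[35] (size 1, min 35) -> median=16
Step 4: insert 12 -> lo=[2, 12] (size 2, max 12) hi=[16, 35] (size 2, min 16) -> median=14
Step 5: insert 6 -> lo=[2, 6, 12] (size 3, max 12) hi=[16, 35] (size 2, min 16) -> median=12
Step 6: insert 6 -> lo=[2, 6, 6] (size 3, max 6) hi=[12, 16, 35] (size 3, min 12) -> median=9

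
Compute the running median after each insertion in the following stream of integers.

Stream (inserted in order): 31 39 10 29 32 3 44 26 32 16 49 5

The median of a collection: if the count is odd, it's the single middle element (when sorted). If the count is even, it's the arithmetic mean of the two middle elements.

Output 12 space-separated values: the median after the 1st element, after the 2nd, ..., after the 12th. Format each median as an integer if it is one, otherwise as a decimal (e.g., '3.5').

Step 1: insert 31 -> lo=[31] (size 1, max 31) hi=[] (size 0) -> median=31
Step 2: insert 39 -> lo=[31] (size 1, max 31) hi=[39] (size 1, min 39) -> median=35
Step 3: insert 10 -> lo=[10, 31] (size 2, max 31) hi=[39] (size 1, min 39) -> median=31
Step 4: insert 29 -> lo=[10, 29] (size 2, max 29) hi=[31, 39] (size 2, min 31) -> median=30
Step 5: insert 32 -> lo=[10, 29, 31] (size 3, max 31) hi=[32, 39] (size 2, min 32) -> median=31
Step 6: insert 3 -> lo=[3, 10, 29] (size 3, max 29) hi=[31, 32, 39] (size 3, min 31) -> median=30
Step 7: insert 44 -> lo=[3, 10, 29, 31] (size 4, max 31) hi=[32, 39, 44] (size 3, min 32) -> median=31
Step 8: insert 26 -> lo=[3, 10, 26, 29] (size 4, max 29) hi=[31, 32, 39, 44] (size 4, min 31) -> median=30
Step 9: insert 32 -> lo=[3, 10, 26, 29, 31] (size 5, max 31) hi=[32, 32, 39, 44] (size 4, min 32) -> median=31
Step 10: insert 16 -> lo=[3, 10, 16, 26, 29] (size 5, max 29) hi=[31, 32, 32, 39, 44] (size 5, min 31) -> median=30
Step 11: insert 49 -> lo=[3, 10, 16, 26, 29, 31] (size 6, max 31) hi=[32, 32, 39, 44, 49] (size 5, min 32) -> median=31
Step 12: insert 5 -> lo=[3, 5, 10, 16, 26, 29] (size 6, max 29) hi=[31, 32, 32, 39, 44, 49] (size 6, min 31) -> median=30

Answer: 31 35 31 30 31 30 31 30 31 30 31 30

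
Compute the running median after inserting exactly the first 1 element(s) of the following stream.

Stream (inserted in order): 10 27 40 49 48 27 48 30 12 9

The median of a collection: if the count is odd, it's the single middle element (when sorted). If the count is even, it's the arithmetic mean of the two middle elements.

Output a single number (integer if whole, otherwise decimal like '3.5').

Step 1: insert 10 -> lo=[10] (size 1, max 10) hi=[] (size 0) -> median=10

Answer: 10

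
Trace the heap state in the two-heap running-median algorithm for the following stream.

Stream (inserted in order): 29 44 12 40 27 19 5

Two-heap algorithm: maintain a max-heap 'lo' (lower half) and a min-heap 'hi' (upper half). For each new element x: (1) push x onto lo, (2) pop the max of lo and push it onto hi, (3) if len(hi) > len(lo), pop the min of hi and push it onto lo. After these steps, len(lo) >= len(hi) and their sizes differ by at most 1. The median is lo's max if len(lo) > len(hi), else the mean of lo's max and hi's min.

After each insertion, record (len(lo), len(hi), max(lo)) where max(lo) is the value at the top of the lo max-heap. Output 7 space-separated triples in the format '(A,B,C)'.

Step 1: insert 29 -> lo=[29] hi=[] -> (len(lo)=1, len(hi)=0, max(lo)=29)
Step 2: insert 44 -> lo=[29] hi=[44] -> (len(lo)=1, len(hi)=1, max(lo)=29)
Step 3: insert 12 -> lo=[12, 29] hi=[44] -> (len(lo)=2, len(hi)=1, max(lo)=29)
Step 4: insert 40 -> lo=[12, 29] hi=[40, 44] -> (len(lo)=2, len(hi)=2, max(lo)=29)
Step 5: insert 27 -> lo=[12, 27, 29] hi=[40, 44] -> (len(lo)=3, len(hi)=2, max(lo)=29)
Step 6: insert 19 -> lo=[12, 19, 27] hi=[29, 40, 44] -> (len(lo)=3, len(hi)=3, max(lo)=27)
Step 7: insert 5 -> lo=[5, 12, 19, 27] hi=[29, 40, 44] -> (len(lo)=4, len(hi)=3, max(lo)=27)

Answer: (1,0,29) (1,1,29) (2,1,29) (2,2,29) (3,2,29) (3,3,27) (4,3,27)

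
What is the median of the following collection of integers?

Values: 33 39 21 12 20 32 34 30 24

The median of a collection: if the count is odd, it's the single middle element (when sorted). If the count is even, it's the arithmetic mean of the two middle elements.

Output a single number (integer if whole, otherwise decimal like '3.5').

Step 1: insert 33 -> lo=[33] (size 1, max 33) hi=[] (size 0) -> median=33
Step 2: insert 39 -> lo=[33] (size 1, max 33) hi=[39] (size 1, min 39) -> median=36
Step 3: insert 21 -> lo=[21, 33] (size 2, max 33) hi=[39] (size 1, min 39) -> median=33
Step 4: insert 12 -> lo=[12, 21] (size 2, max 21) hi=[33, 39] (size 2, min 33) -> median=27
Step 5: insert 20 -> lo=[12, 20, 21] (size 3, max 21) hi=[33, 39] (size 2, min 33) -> median=21
Step 6: insert 32 -> lo=[12, 20, 21] (size 3, max 21) hi=[32, 33, 39] (size 3, min 32) -> median=26.5
Step 7: insert 34 -> lo=[12, 20, 21, 32] (size 4, max 32) hi=[33, 34, 39] (size 3, min 33) -> median=32
Step 8: insert 30 -> lo=[12, 20, 21, 30] (size 4, max 30) hi=[32, 33, 34, 39] (size 4, min 32) -> median=31
Step 9: insert 24 -> lo=[12, 20, 21, 24, 30] (size 5, max 30) hi=[32, 33, 34, 39] (size 4, min 32) -> median=30

Answer: 30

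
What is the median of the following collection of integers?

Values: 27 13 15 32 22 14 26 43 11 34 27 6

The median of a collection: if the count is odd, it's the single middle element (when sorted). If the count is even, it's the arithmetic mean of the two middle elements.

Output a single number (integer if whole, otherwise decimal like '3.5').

Step 1: insert 27 -> lo=[27] (size 1, max 27) hi=[] (size 0) -> median=27
Step 2: insert 13 -> lo=[13] (size 1, max 13) hi=[27] (size 1, min 27) -> median=20
Step 3: insert 15 -> lo=[13, 15] (size 2, max 15) hi=[27] (size 1, min 27) -> median=15
Step 4: insert 32 -> lo=[13, 15] (size 2, max 15) hi=[27, 32] (size 2, min 27) -> median=21
Step 5: insert 22 -> lo=[13, 15, 22] (size 3, max 22) hi=[27, 32] (size 2, min 27) -> median=22
Step 6: insert 14 -> lo=[13, 14, 15] (size 3, max 15) hi=[22, 27, 32] (size 3, min 22) -> median=18.5
Step 7: insert 26 -> lo=[13, 14, 15, 22] (size 4, max 22) hi=[26, 27, 32] (size 3, min 26) -> median=22
Step 8: insert 43 -> lo=[13, 14, 15, 22] (size 4, max 22) hi=[26, 27, 32, 43] (size 4, min 26) -> median=24
Step 9: insert 11 -> lo=[11, 13, 14, 15, 22] (size 5, max 22) hi=[26, 27, 32, 43] (size 4, min 26) -> median=22
Step 10: insert 34 -> lo=[11, 13, 14, 15, 22] (size 5, max 22) hi=[26, 27, 32, 34, 43] (size 5, min 26) -> median=24
Step 11: insert 27 -> lo=[11, 13, 14, 15, 22, 26] (size 6, max 26) hi=[27, 27, 32, 34, 43] (size 5, min 27) -> median=26
Step 12: insert 6 -> lo=[6, 11, 13, 14, 15, 22] (size 6, max 22) hi=[26, 27, 27, 32, 34, 43] (size 6, min 26) -> median=24

Answer: 24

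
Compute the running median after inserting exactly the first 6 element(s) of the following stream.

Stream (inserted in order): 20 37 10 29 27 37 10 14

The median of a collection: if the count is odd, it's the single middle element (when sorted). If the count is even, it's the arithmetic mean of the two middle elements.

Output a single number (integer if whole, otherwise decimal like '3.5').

Answer: 28

Derivation:
Step 1: insert 20 -> lo=[20] (size 1, max 20) hi=[] (size 0) -> median=20
Step 2: insert 37 -> lo=[20] (size 1, max 20) hi=[37] (size 1, min 37) -> median=28.5
Step 3: insert 10 -> lo=[10, 20] (size 2, max 20) hi=[37] (size 1, min 37) -> median=20
Step 4: insert 29 -> lo=[10, 20] (size 2, max 20) hi=[29, 37] (size 2, min 29) -> median=24.5
Step 5: insert 27 -> lo=[10, 20, 27] (size 3, max 27) hi=[29, 37] (size 2, min 29) -> median=27
Step 6: insert 37 -> lo=[10, 20, 27] (size 3, max 27) hi=[29, 37, 37] (size 3, min 29) -> median=28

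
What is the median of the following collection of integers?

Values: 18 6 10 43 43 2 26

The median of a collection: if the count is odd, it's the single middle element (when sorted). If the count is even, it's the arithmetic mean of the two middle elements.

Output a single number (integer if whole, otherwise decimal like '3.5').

Answer: 18

Derivation:
Step 1: insert 18 -> lo=[18] (size 1, max 18) hi=[] (size 0) -> median=18
Step 2: insert 6 -> lo=[6] (size 1, max 6) hi=[18] (size 1, min 18) -> median=12
Step 3: insert 10 -> lo=[6, 10] (size 2, max 10) hi=[18] (size 1, min 18) -> median=10
Step 4: insert 43 -> lo=[6, 10] (size 2, max 10) hi=[18, 43] (size 2, min 18) -> median=14
Step 5: insert 43 -> lo=[6, 10, 18] (size 3, max 18) hi=[43, 43] (size 2, min 43) -> median=18
Step 6: insert 2 -> lo=[2, 6, 10] (size 3, max 10) hi=[18, 43, 43] (size 3, min 18) -> median=14
Step 7: insert 26 -> lo=[2, 6, 10, 18] (size 4, max 18) hi=[26, 43, 43] (size 3, min 26) -> median=18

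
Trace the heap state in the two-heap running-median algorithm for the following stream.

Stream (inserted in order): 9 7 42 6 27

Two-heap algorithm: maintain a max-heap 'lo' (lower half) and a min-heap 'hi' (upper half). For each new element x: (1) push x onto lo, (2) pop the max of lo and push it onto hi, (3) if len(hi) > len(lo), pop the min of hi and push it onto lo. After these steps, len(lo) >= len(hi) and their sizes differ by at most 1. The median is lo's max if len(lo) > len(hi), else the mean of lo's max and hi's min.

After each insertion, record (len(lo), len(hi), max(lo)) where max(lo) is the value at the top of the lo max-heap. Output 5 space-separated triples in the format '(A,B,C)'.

Step 1: insert 9 -> lo=[9] hi=[] -> (len(lo)=1, len(hi)=0, max(lo)=9)
Step 2: insert 7 -> lo=[7] hi=[9] -> (len(lo)=1, len(hi)=1, max(lo)=7)
Step 3: insert 42 -> lo=[7, 9] hi=[42] -> (len(lo)=2, len(hi)=1, max(lo)=9)
Step 4: insert 6 -> lo=[6, 7] hi=[9, 42] -> (len(lo)=2, len(hi)=2, max(lo)=7)
Step 5: insert 27 -> lo=[6, 7, 9] hi=[27, 42] -> (len(lo)=3, len(hi)=2, max(lo)=9)

Answer: (1,0,9) (1,1,7) (2,1,9) (2,2,7) (3,2,9)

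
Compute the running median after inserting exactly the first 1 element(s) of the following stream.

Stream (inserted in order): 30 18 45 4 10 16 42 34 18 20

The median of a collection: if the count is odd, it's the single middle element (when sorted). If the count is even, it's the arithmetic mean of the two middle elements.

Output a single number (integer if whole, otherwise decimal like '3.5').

Answer: 30

Derivation:
Step 1: insert 30 -> lo=[30] (size 1, max 30) hi=[] (size 0) -> median=30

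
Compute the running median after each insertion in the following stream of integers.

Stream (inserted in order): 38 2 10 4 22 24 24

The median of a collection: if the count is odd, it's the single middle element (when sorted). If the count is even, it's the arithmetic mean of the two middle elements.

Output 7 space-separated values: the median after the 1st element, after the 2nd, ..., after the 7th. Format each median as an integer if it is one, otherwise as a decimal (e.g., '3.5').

Step 1: insert 38 -> lo=[38] (size 1, max 38) hi=[] (size 0) -> median=38
Step 2: insert 2 -> lo=[2] (size 1, max 2) hi=[38] (size 1, min 38) -> median=20
Step 3: insert 10 -> lo=[2, 10] (size 2, max 10) hi=[38] (size 1, min 38) -> median=10
Step 4: insert 4 -> lo=[2, 4] (size 2, max 4) hi=[10, 38] (size 2, min 10) -> median=7
Step 5: insert 22 -> lo=[2, 4, 10] (size 3, max 10) hi=[22, 38] (size 2, min 22) -> median=10
Step 6: insert 24 -> lo=[2, 4, 10] (size 3, max 10) hi=[22, 24, 38] (size 3, min 22) -> median=16
Step 7: insert 24 -> lo=[2, 4, 10, 22] (size 4, max 22) hi=[24, 24, 38] (size 3, min 24) -> median=22

Answer: 38 20 10 7 10 16 22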